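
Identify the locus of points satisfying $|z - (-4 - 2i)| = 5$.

|z - z0| = r describes a circle centered at z0 with radius r
Here z0 = -4 - 2i and r = 5
Locus: Circle centered at (-4, -2) with radius 5


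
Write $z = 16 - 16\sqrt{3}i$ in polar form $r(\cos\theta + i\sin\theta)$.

r = |z| = sqrt(a^2 + b^2) = sqrt((16)^2 + (-16*sqrt(3))^2) = sqrt(256 + 768) = sqrt(1024) = 32
θ = arctan(b/a) = arctan(-27.7128/16) (quadrant-adjusted) = 300°
z = 32(cos 300° + i sin 300°)


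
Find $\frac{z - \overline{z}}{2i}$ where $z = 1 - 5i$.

z - conjugate(z) = 2bi
(z - conjugate(z))/(2i) = 2bi/(2i) = b = -5


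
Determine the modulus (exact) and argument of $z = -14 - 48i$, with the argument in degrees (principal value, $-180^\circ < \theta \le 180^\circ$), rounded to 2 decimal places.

|z| = sqrt((-14)^2 + (-48)^2) = 50
arg(z) = arctan(b/a) = arctan(-48/-14) (quadrant-adjusted) = -106.26°


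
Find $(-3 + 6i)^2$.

(a + bi)^2 = a^2 - b^2 + 2abi
= (-3)^2 - 6^2 + 2*(-3)*6i
= -27 - 36i


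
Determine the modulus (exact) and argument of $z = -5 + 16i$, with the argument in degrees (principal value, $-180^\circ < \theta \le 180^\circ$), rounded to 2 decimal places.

|z| = sqrt((-5)^2 + 16^2) = sqrt(281)
arg(z) = arctan(b/a) = arctan(16/-5) (quadrant-adjusted) = 107.35°


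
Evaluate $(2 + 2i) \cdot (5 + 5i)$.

(a1*a2 - b1*b2) + (a1*b2 + b1*a2)i
= (10 - 10) + (10 + 10)i
= 20i


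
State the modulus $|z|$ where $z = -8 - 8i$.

|z| = sqrt(a^2 + b^2) = sqrt((-8)^2 + (-8)^2) = sqrt(128) = sqrt(128)


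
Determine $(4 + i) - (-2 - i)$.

(4 - (-2)) + (1 - (-1))i = 6 + 2i


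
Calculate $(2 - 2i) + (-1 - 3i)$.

(2 + (-1)) + (-2 + (-3))i = 1 - 5i


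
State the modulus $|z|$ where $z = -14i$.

|z| = sqrt(a^2 + b^2) = sqrt(0^2 + (-14)^2) = sqrt(196) = 14


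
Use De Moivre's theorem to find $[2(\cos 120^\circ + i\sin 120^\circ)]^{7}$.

By De Moivre: z^n = r^n(cos(nθ) + i sin(nθ))
= 2^7(cos(7*120°) + i sin(7*120°))
= 128(cos 120° + i sin 120°)
= -64 + 64*sqrt(3)i


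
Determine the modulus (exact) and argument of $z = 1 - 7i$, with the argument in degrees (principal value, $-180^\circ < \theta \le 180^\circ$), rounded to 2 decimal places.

|z| = sqrt(1^2 + (-7)^2) = sqrt(50)
arg(z) = arctan(b/a) = arctan(-7/1) (quadrant-adjusted) = -81.87°


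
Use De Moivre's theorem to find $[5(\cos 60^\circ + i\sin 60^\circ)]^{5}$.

By De Moivre: z^n = r^n(cos(nθ) + i sin(nθ))
= 5^5(cos(5*60°) + i sin(5*60°))
= 3125(cos 300° + i sin 300°)
= 3125/2 - (3125*sqrt(3)/2)i


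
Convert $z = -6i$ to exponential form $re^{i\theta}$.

r = |z| = sqrt((0)^2 + (-6)^2) = sqrt(0 + 36) = sqrt(36) = 6
a = 0 and b < 0, so z lies on the negative imaginary axis: θ = -90° = -π/2
z = 6e^(-i*π/2)


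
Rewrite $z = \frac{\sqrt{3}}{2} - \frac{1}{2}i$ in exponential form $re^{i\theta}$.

r = |z| = sqrt((sqrt(3)/2)^2 + (-1/2)^2) = sqrt(3/4 + 1/4) = sqrt(1) = 1
θ = arctan(b/a) = arctan(-0.5/0.866) (quadrant-adjusted) = -30° = -π/6
z = 1e^(-i*π/6)


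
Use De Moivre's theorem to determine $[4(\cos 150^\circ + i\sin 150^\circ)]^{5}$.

By De Moivre: z^n = r^n(cos(nθ) + i sin(nθ))
= 4^5(cos(5*150°) + i sin(5*150°))
= 1024(cos 30° + i sin 30°)
= 512*sqrt(3) + 512i


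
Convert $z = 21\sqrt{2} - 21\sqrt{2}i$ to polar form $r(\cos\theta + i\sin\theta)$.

r = |z| = sqrt(a^2 + b^2) = sqrt((21*sqrt(2))^2 + (-21*sqrt(2))^2) = sqrt(882 + 882) = sqrt(1764) = 42
θ = arctan(b/a) = arctan(-29.6985/29.6985) (quadrant-adjusted) = 315°
z = 42(cos 315° + i sin 315°)


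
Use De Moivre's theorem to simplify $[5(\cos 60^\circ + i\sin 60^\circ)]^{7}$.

By De Moivre: z^n = r^n(cos(nθ) + i sin(nθ))
= 5^7(cos(7*60°) + i sin(7*60°))
= 78125(cos 60° + i sin 60°)
= 78125/2 + (78125*sqrt(3)/2)i


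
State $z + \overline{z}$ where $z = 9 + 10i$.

z + conjugate(z) = (a + bi) + (a - bi) = 2a
= 2 * 9 = 18


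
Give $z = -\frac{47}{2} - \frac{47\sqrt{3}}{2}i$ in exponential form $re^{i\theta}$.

r = |z| = sqrt((-47/2)^2 + (-47*sqrt(3)/2)^2) = sqrt(2209/4 + 6627/4) = sqrt(2209) = 47
θ = arctan(b/a) = arctan(-40.7032/-23.5) (quadrant-adjusted) = -120° = -2π/3
z = 47e^(-i*2π/3)


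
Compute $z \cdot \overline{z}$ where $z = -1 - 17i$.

z * conjugate(z) = |z|^2 = a^2 + b^2
= (-1)^2 + (-17)^2 = 290


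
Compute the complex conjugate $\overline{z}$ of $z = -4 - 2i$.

If z = a + bi, then conjugate(z) = a - bi
conjugate(-4 - 2i) = -4 + 2i


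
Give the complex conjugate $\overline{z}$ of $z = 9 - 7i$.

If z = a + bi, then conjugate(z) = a - bi
conjugate(9 - 7i) = 9 + 7i


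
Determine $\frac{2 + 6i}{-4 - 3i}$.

Multiply numerator and denominator by conjugate (-4 + 3i):
= (2 + 6i)(-4 + 3i) / ((-4)^2 + (-3)^2)
= (-26 - 18i) / 25
= -26/25 - (18/25)i


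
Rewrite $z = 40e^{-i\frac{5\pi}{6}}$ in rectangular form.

a = r cos θ = 40 * -sqrt(3)/2 = -20*sqrt(3)
b = r sin θ = 40 * -1/2 = -20
z = -20*sqrt(3) - 20i


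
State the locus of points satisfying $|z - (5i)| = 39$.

|z - z0| = r describes a circle centered at z0 with radius r
Here z0 = 5i and r = 39
Locus: Circle centered at (0, 5) with radius 39


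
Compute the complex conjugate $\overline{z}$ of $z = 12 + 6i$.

If z = a + bi, then conjugate(z) = a - bi
conjugate(12 + 6i) = 12 - 6i


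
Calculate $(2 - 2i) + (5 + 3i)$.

(2 + 5) + (-2 + 3)i = 7 + i


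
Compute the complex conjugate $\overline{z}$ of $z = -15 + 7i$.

If z = a + bi, then conjugate(z) = a - bi
conjugate(-15 + 7i) = -15 - 7i


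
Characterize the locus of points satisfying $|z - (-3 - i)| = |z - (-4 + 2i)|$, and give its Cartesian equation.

|z - z1| = |z - z2| means z is equidistant from z1 and z2,
i.e. the perpendicular bisector of the segment from (-3, -1) to (-4, 2) (midpoint (-7/2, 1/2)).
With z = x + yi, square both sides:
(x - (-3))^2 + (y - (-1))^2 = (x - (-4))^2 + (y - 2)^2
The x^2 and y^2 terms cancel: -2x + 6y = 20 - 10 = 10
Simplify: x - 3y = -5
Locus: Perpendicular bisector of the segment from (-3, -1) to (-4, 2): the line x - 3y = -5


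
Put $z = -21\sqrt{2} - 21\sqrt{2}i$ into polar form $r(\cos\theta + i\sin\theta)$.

r = |z| = sqrt(a^2 + b^2) = sqrt((-21*sqrt(2))^2 + (-21*sqrt(2))^2) = sqrt(882 + 882) = sqrt(1764) = 42
θ = arctan(b/a) = arctan(-29.6985/-29.6985) (quadrant-adjusted) = 225°
z = 42(cos 225° + i sin 225°)


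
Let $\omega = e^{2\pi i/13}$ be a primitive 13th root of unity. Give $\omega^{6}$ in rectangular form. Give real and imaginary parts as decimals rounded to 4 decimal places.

ω^6 = e^(2πi·6/13) = e^(i·12π/13)
= cos(12π/13) + i sin(12π/13)
= -0.9709 + 0.2393i


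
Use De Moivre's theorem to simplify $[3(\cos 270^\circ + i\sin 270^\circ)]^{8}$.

By De Moivre: z^n = r^n(cos(nθ) + i sin(nθ))
= 3^8(cos(8*270°) + i sin(8*270°))
= 6561(cos 0° + i sin 0°)
= 6561


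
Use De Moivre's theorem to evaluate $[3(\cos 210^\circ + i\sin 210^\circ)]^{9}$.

By De Moivre: z^n = r^n(cos(nθ) + i sin(nθ))
= 3^9(cos(9*210°) + i sin(9*210°))
= 19683(cos 90° + i sin 90°)
= 19683i


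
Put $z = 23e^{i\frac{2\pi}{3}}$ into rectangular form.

a = r cos θ = 23 * -1/2 = -23/2
b = r sin θ = 23 * sqrt(3)/2 = 23*sqrt(3)/2
z = -23/2 + (23*sqrt(3)/2)i


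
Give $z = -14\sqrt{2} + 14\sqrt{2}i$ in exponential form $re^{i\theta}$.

r = |z| = sqrt((-14*sqrt(2))^2 + (14*sqrt(2))^2) = sqrt(392 + 392) = sqrt(784) = 28
θ = arctan(b/a) = arctan(19.799/-19.799) (quadrant-adjusted) = 135° = 3π/4
z = 28e^(i*3π/4)


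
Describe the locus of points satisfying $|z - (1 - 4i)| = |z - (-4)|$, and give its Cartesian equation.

|z - z1| = |z - z2| means z is equidistant from z1 and z2,
i.e. the perpendicular bisector of the segment from (1, -4) to (-4, 0) (midpoint (-3/2, -2)).
With z = x + yi, square both sides:
(x - 1)^2 + (y - (-4))^2 = (x - (-4))^2 + (y - 0)^2
The x^2 and y^2 terms cancel: -10x + 8y = 16 - 17 = -1
Simplify: 10x - 8y = 1
Locus: Perpendicular bisector of the segment from (1, -4) to (-4, 0): the line 10x - 8y = 1


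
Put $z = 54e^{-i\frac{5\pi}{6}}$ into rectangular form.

a = r cos θ = 54 * -sqrt(3)/2 = -27*sqrt(3)
b = r sin θ = 54 * -1/2 = -27
z = -27*sqrt(3) - 27i


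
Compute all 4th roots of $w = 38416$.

|w| = 38416, arg(w) = 0°
Root modulus = 38416^(1/4) = 14
Root arguments: θ_k = (0° + 360°k)/4 for k = 0, 1, ..., 3
Roots: 14, 14i, -14, -14i


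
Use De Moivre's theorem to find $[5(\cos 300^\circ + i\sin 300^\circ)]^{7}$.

By De Moivre: z^n = r^n(cos(nθ) + i sin(nθ))
= 5^7(cos(7*300°) + i sin(7*300°))
= 78125(cos 300° + i sin 300°)
= 78125/2 - (78125*sqrt(3)/2)i


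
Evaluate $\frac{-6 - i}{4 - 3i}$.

Multiply numerator and denominator by conjugate (4 + 3i):
= (-6 - i)(4 + 3i) / (4^2 + (-3)^2)
= (-21 - 22i) / 25
= -21/25 - (22/25)i


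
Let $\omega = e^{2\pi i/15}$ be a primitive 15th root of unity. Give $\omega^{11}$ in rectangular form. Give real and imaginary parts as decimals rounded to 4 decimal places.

ω^11 = e^(2πi·11/15) = e^(i·22π/15)
= cos(22π/15) + i sin(22π/15)
= -0.1045 - 0.9945i


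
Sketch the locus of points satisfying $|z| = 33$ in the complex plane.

|z| = 33 means sqrt(x^2 + y^2) = 33
This is a circle of radius 33 centered at the origin


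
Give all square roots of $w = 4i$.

|w| = 4, arg(w) = 90°
Root modulus = 4^(1/2) = 2
Root arguments: θ_k = (90° + 360°k)/2 for k = 0, 1, ..., 1
Roots: sqrt(2) + sqrt(2)i, -sqrt(2) - sqrt(2)i


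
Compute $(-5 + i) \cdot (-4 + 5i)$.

(a1*a2 - b1*b2) + (a1*b2 + b1*a2)i
= (20 - 5) + (-25 + (-4))i
= 15 - 29i


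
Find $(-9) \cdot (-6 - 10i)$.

(a1*a2 - b1*b2) + (a1*b2 + b1*a2)i
= (54 - 0) + (90 + 0)i
= 54 + 90i


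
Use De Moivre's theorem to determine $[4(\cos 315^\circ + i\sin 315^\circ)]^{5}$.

By De Moivre: z^n = r^n(cos(nθ) + i sin(nθ))
= 4^5(cos(5*315°) + i sin(5*315°))
= 1024(cos 135° + i sin 135°)
= -512*sqrt(2) + 512*sqrt(2)i


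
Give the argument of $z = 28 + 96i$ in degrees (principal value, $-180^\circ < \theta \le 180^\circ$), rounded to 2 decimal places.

θ = arctan(b/a) = arctan(96/28) (quadrant-adjusted) = 73.74°


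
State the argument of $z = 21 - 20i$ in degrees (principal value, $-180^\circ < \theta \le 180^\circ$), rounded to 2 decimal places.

θ = arctan(b/a) = arctan(-20/21) (quadrant-adjusted) = -43.60°


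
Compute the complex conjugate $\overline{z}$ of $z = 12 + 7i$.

If z = a + bi, then conjugate(z) = a - bi
conjugate(12 + 7i) = 12 - 7i


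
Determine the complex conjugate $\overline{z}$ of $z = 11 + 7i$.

If z = a + bi, then conjugate(z) = a - bi
conjugate(11 + 7i) = 11 - 7i


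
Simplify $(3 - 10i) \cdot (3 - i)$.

(a1*a2 - b1*b2) + (a1*b2 + b1*a2)i
= (9 - 10) + (-3 + (-30))i
= -1 - 33i


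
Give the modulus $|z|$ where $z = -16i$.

|z| = sqrt(a^2 + b^2) = sqrt(0^2 + (-16)^2) = sqrt(256) = 16


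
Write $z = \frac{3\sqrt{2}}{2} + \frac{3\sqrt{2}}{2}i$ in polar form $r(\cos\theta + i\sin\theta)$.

r = |z| = sqrt(a^2 + b^2) = sqrt((3*sqrt(2)/2)^2 + (3*sqrt(2)/2)^2) = sqrt(9/2 + 9/2) = sqrt(9) = 3
θ = arctan(b/a) = arctan(2.1213/2.1213) (quadrant-adjusted) = 45°
z = 3(cos 45° + i sin 45°)


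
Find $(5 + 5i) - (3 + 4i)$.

(5 - 3) + (5 - 4)i = 2 + i


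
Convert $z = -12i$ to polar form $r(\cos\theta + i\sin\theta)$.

r = |z| = sqrt(a^2 + b^2) = sqrt((0)^2 + (-12)^2) = sqrt(0 + 144) = sqrt(144) = 12
a = 0 and b < 0, so z lies on the negative imaginary axis: θ = 270°
z = 12(cos 270° + i sin 270°)


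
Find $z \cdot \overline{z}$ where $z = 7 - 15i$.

z * conjugate(z) = |z|^2 = a^2 + b^2
= 7^2 + (-15)^2 = 274


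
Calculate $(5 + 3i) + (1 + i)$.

(5 + 1) + (3 + 1)i = 6 + 4i


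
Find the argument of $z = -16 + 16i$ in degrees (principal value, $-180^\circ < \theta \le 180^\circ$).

θ = arctan(b/a) = arctan(16/-16) (quadrant-adjusted) = 135°


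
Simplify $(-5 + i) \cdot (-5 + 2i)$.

(a1*a2 - b1*b2) + (a1*b2 + b1*a2)i
= (25 - 2) + (-10 + (-5))i
= 23 - 15i


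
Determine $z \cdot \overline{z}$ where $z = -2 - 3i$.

z * conjugate(z) = |z|^2 = a^2 + b^2
= (-2)^2 + (-3)^2 = 13


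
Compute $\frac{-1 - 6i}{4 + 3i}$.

Multiply numerator and denominator by conjugate (4 - 3i):
= (-1 - 6i)(4 - 3i) / (4^2 + 3^2)
= (-22 - 21i) / 25
= -22/25 - (21/25)i


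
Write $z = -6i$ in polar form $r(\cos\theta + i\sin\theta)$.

r = |z| = sqrt(a^2 + b^2) = sqrt((0)^2 + (-6)^2) = sqrt(0 + 36) = sqrt(36) = 6
a = 0 and b < 0, so z lies on the negative imaginary axis: θ = 270°
z = 6(cos 270° + i sin 270°)


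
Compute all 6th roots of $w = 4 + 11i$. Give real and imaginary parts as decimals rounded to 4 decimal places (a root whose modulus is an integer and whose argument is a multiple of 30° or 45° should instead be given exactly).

|w| = sqrt(137) ≈ 11.704700, arg(w) ≈ 70.016893°
Root modulus = sqrt(137)^(1/6) ≈ 1.506815
Root arguments: θ_k = (arg(w) + 360°k)/6 for k = 0, 1, ..., 5
Compute each root as (root modulus)(cos θ_k + i sin θ_k) using full-precision intermediates, then round to 4 decimal places.
Roots: 1.4757 + 0.3048i, 0.4739 + 1.4304i, -1.0018 + 1.1256i, -1.4757 - 0.3048i, -0.4739 - 1.4304i, 1.0018 - 1.1256i


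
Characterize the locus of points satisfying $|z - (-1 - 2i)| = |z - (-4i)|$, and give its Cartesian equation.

|z - z1| = |z - z2| means z is equidistant from z1 and z2,
i.e. the perpendicular bisector of the segment from (-1, -2) to (0, -4) (midpoint (-1/2, -3)).
With z = x + yi, square both sides:
(x - (-1))^2 + (y - (-2))^2 = (x - 0)^2 + (y - (-4))^2
The x^2 and y^2 terms cancel: 2x + (-4)y = 16 - 5 = 11
Simplify: 2x - 4y = 11
Locus: Perpendicular bisector of the segment from (-1, -2) to (0, -4): the line 2x - 4y = 11


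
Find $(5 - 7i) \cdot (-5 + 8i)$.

(a1*a2 - b1*b2) + (a1*b2 + b1*a2)i
= (-25 - (-56)) + (40 + 35)i
= 31 + 75i


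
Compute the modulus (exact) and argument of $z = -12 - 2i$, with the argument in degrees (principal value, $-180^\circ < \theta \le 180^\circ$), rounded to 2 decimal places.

|z| = sqrt((-12)^2 + (-2)^2) = sqrt(148)
arg(z) = arctan(b/a) = arctan(-2/-12) (quadrant-adjusted) = -170.54°


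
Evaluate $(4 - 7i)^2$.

(a + bi)^2 = a^2 - b^2 + 2abi
= 4^2 - (-7)^2 + 2*4*(-7)i
= -33 - 56i


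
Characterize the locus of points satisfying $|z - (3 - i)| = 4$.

|z - z0| = r describes a circle centered at z0 with radius r
Here z0 = 3 - i and r = 4
Locus: Circle centered at (3, -1) with radius 4


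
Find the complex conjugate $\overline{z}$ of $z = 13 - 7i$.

If z = a + bi, then conjugate(z) = a - bi
conjugate(13 - 7i) = 13 + 7i


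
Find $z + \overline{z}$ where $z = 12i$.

z + conjugate(z) = (a + bi) + (a - bi) = 2a
= 2 * 0 = 0


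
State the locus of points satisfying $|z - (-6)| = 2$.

|z - z0| = r describes a circle centered at z0 with radius r
Here z0 = -6 and r = 2
Locus: Circle centered at (-6, 0) with radius 2


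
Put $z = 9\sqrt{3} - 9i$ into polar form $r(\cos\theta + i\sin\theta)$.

r = |z| = sqrt(a^2 + b^2) = sqrt((9*sqrt(3))^2 + (-9)^2) = sqrt(243 + 81) = sqrt(324) = 18
θ = arctan(b/a) = arctan(-9/15.5885) (quadrant-adjusted) = 330°
z = 18(cos 330° + i sin 330°)


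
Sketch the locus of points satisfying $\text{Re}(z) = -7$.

Re(z) = x where z = x + yi; the equation x = -7 is satisfied by all points with that x-coordinate
Locus: Vertical line x = -7


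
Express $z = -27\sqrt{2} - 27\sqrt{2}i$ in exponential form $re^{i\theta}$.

r = |z| = sqrt((-27*sqrt(2))^2 + (-27*sqrt(2))^2) = sqrt(1458 + 1458) = sqrt(2916) = 54
θ = arctan(b/a) = arctan(-38.1838/-38.1838) (quadrant-adjusted) = -135° = -3π/4
z = 54e^(-i*3π/4)


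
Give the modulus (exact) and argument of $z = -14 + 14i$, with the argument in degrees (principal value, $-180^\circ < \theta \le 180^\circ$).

|z| = sqrt((-14)^2 + 14^2) = sqrt(392)
arg(z) = arctan(b/a) = arctan(14/-14) (quadrant-adjusted) = 135°


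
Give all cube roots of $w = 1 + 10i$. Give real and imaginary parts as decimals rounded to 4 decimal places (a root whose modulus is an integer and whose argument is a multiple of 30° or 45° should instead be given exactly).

|w| = sqrt(101) ≈ 10.049876, arg(w) ≈ 84.289407°
Root modulus = sqrt(101)^(1/3) ≈ 2.158011
Root arguments: θ_k = (arg(w) + 360°k)/3 for k = 0, 1, ..., 2
Compute each root as (root modulus)(cos θ_k + i sin θ_k) using full-precision intermediates, then round to 4 decimal places.
Roots: 1.9037 + 1.0163i, -1.8320 + 1.1405i, -0.0717 - 2.1568i


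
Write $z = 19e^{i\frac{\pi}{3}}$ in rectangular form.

a = r cos θ = 19 * 1/2 = 19/2
b = r sin θ = 19 * sqrt(3)/2 = 19*sqrt(3)/2
z = 19/2 + (19*sqrt(3)/2)i


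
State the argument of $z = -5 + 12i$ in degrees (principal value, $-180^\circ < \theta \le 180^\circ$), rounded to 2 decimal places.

θ = arctan(b/a) = arctan(12/-5) (quadrant-adjusted) = 112.62°


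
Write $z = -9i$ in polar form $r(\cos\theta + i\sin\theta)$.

r = |z| = sqrt(a^2 + b^2) = sqrt((0)^2 + (-9)^2) = sqrt(0 + 81) = sqrt(81) = 9
a = 0 and b < 0, so z lies on the negative imaginary axis: θ = 270°
z = 9(cos 270° + i sin 270°)


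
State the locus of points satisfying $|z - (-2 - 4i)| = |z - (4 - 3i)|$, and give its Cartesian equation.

|z - z1| = |z - z2| means z is equidistant from z1 and z2,
i.e. the perpendicular bisector of the segment from (-2, -4) to (4, -3) (midpoint (1, -7/2)).
With z = x + yi, square both sides:
(x - (-2))^2 + (y - (-4))^2 = (x - 4)^2 + (y - (-3))^2
The x^2 and y^2 terms cancel: 12x + 2y = 25 - 20 = 5
Simplify: 12x + 2y = 5
Locus: Perpendicular bisector of the segment from (-2, -4) to (4, -3): the line 12x + 2y = 5


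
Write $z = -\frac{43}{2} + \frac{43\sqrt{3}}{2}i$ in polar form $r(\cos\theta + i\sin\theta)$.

r = |z| = sqrt(a^2 + b^2) = sqrt((-43/2)^2 + (43*sqrt(3)/2)^2) = sqrt(1849/4 + 5547/4) = sqrt(1849) = 43
θ = arctan(b/a) = arctan(37.2391/-21.5) (quadrant-adjusted) = 120°
z = 43(cos 120° + i sin 120°)


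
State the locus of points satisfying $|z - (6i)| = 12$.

|z - z0| = r describes a circle centered at z0 with radius r
Here z0 = 6i and r = 12
Locus: Circle centered at (0, 6) with radius 12


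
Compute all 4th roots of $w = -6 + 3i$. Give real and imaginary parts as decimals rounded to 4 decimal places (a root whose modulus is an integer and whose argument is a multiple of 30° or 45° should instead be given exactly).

|w| = sqrt(45) ≈ 6.708204, arg(w) ≈ 153.434949°
Root modulus = sqrt(45)^(1/4) ≈ 1.609354
Root arguments: θ_k = (arg(w) + 360°k)/4 for k = 0, 1, ..., 3
Compute each root as (root modulus)(cos θ_k + i sin θ_k) using full-precision intermediates, then round to 4 decimal places.
Roots: 1.2620 + 0.9987i, -0.9987 + 1.2620i, -1.2620 - 0.9987i, 0.9987 - 1.2620i


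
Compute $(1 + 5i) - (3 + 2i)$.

(1 - 3) + (5 - 2)i = -2 + 3i


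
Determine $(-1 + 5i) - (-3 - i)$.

(-1 - (-3)) + (5 - (-1))i = 2 + 6i


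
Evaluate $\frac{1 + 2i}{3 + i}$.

Multiply numerator and denominator by conjugate (3 - i):
= (1 + 2i)(3 - i) / (3^2 + 1^2)
= (5 + 5i) / 10
Divide through by 5: (1 + i) / 2
= 1/2 + (1/2)i


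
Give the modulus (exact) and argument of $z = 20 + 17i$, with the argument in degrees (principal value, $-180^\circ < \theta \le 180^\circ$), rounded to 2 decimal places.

|z| = sqrt(20^2 + 17^2) = sqrt(689)
arg(z) = arctan(b/a) = arctan(17/20) (quadrant-adjusted) = 40.36°


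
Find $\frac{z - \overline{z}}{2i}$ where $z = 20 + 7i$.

z - conjugate(z) = 2bi
(z - conjugate(z))/(2i) = 2bi/(2i) = b = 7


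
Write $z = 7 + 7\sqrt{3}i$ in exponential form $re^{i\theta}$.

r = |z| = sqrt((7)^2 + (7*sqrt(3))^2) = sqrt(49 + 147) = sqrt(196) = 14
θ = arctan(b/a) = arctan(12.1244/7) (quadrant-adjusted) = 60° = π/3
z = 14e^(i*π/3)


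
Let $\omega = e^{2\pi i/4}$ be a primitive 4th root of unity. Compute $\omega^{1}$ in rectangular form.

ω^1 = e^(2πi·1/4) = e^(i·1π/2)
= cos(1π/2) + i sin(1π/2)
= i


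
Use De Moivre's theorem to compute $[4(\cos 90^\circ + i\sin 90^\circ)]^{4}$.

By De Moivre: z^n = r^n(cos(nθ) + i sin(nθ))
= 4^4(cos(4*90°) + i sin(4*90°))
= 256(cos 0° + i sin 0°)
= 256


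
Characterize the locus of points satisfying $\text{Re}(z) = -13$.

Re(z) = x where z = x + yi; the equation x = -13 is satisfied by all points with that x-coordinate
Locus: Vertical line x = -13


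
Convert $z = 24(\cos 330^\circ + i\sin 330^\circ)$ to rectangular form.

a = r cos θ = 24 * sqrt(3)/2 = 12*sqrt(3)
b = r sin θ = 24 * -1/2 = -12
z = 12*sqrt(3) - 12i


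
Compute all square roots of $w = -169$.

|w| = 169, arg(w) = 180°
Root modulus = 169^(1/2) = 13
Root arguments: θ_k = (180° + 360°k)/2 for k = 0, 1, ..., 1
Roots: 13i, -13i


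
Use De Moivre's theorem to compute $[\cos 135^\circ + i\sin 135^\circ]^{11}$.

By De Moivre: z^n = r^n(cos(nθ) + i sin(nθ))
= 1^11(cos(11*135°) + i sin(11*135°))
= 1(cos 45° + i sin 45°)
= sqrt(2)/2 + (sqrt(2)/2)i


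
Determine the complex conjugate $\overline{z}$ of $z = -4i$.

If z = a + bi, then conjugate(z) = a - bi
conjugate(-4i) = 4i


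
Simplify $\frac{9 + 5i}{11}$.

Divisor is real, so divide each part by 11:
= 9/11 + (5/11)i


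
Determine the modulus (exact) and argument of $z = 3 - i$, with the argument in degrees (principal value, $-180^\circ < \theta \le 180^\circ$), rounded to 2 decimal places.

|z| = sqrt(3^2 + (-1)^2) = sqrt(10)
arg(z) = arctan(b/a) = arctan(-1/3) (quadrant-adjusted) = -18.43°


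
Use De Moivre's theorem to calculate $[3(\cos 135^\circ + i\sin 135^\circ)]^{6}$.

By De Moivre: z^n = r^n(cos(nθ) + i sin(nθ))
= 3^6(cos(6*135°) + i sin(6*135°))
= 729(cos 90° + i sin 90°)
= 729i


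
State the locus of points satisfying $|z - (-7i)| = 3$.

|z - z0| = r describes a circle centered at z0 with radius r
Here z0 = -7i and r = 3
Locus: Circle centered at (0, -7) with radius 3


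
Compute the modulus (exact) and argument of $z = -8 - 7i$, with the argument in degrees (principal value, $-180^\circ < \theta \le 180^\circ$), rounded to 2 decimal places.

|z| = sqrt((-8)^2 + (-7)^2) = sqrt(113)
arg(z) = arctan(b/a) = arctan(-7/-8) (quadrant-adjusted) = -138.81°


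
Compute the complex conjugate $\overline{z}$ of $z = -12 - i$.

If z = a + bi, then conjugate(z) = a - bi
conjugate(-12 - i) = -12 + i


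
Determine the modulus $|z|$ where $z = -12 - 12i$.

|z| = sqrt(a^2 + b^2) = sqrt((-12)^2 + (-12)^2) = sqrt(288) = sqrt(288)


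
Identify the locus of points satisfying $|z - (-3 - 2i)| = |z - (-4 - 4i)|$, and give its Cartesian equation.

|z - z1| = |z - z2| means z is equidistant from z1 and z2,
i.e. the perpendicular bisector of the segment from (-3, -2) to (-4, -4) (midpoint (-7/2, -3)).
With z = x + yi, square both sides:
(x - (-3))^2 + (y - (-2))^2 = (x - (-4))^2 + (y - (-4))^2
The x^2 and y^2 terms cancel: -2x + (-4)y = 32 - 13 = 19
Simplify: 2x + 4y = -19
Locus: Perpendicular bisector of the segment from (-3, -2) to (-4, -4): the line 2x + 4y = -19


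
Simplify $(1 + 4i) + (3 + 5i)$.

(1 + 3) + (4 + 5)i = 4 + 9i


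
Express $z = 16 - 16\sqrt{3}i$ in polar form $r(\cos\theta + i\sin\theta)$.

r = |z| = sqrt(a^2 + b^2) = sqrt((16)^2 + (-16*sqrt(3))^2) = sqrt(256 + 768) = sqrt(1024) = 32
θ = arctan(b/a) = arctan(-27.7128/16) (quadrant-adjusted) = 300°
z = 32(cos 300° + i sin 300°)


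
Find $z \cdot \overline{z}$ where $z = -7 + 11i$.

z * conjugate(z) = |z|^2 = a^2 + b^2
= (-7)^2 + 11^2 = 170


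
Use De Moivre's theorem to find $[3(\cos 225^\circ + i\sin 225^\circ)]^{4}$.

By De Moivre: z^n = r^n(cos(nθ) + i sin(nθ))
= 3^4(cos(4*225°) + i sin(4*225°))
= 81(cos 180° + i sin 180°)
= -81


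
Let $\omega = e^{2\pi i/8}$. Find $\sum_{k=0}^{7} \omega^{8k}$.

Since 8 divides 8, ω^8 = (ω^8)^1 = 1^1 = 1, so every term is 1.
Sum = 8 · 1 = 8


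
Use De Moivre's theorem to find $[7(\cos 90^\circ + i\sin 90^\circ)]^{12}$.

By De Moivre: z^n = r^n(cos(nθ) + i sin(nθ))
= 7^12(cos(12*90°) + i sin(12*90°))
= 13841287201(cos 0° + i sin 0°)
= 13841287201


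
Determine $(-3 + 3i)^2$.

(a + bi)^2 = a^2 - b^2 + 2abi
= (-3)^2 - 3^2 + 2*(-3)*3i
= -18i


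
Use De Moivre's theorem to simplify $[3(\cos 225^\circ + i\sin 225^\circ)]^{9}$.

By De Moivre: z^n = r^n(cos(nθ) + i sin(nθ))
= 3^9(cos(9*225°) + i sin(9*225°))
= 19683(cos 225° + i sin 225°)
= -19683*sqrt(2)/2 - (19683*sqrt(2)/2)i


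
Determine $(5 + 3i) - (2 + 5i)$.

(5 - 2) + (3 - 5)i = 3 - 2i


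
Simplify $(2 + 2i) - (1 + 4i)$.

(2 - 1) + (2 - 4)i = 1 - 2i


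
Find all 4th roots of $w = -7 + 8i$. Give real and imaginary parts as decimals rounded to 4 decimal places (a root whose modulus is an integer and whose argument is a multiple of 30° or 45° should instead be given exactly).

|w| = sqrt(113) ≈ 10.630146, arg(w) ≈ 131.185925°
Root modulus = sqrt(113)^(1/4) ≈ 1.805655
Root arguments: θ_k = (arg(w) + 360°k)/4 for k = 0, 1, ..., 3
Compute each root as (root modulus)(cos θ_k + i sin θ_k) using full-precision intermediates, then round to 4 decimal places.
Roots: 1.5178 + 0.9780i, -0.9780 + 1.5178i, -1.5178 - 0.9780i, 0.9780 - 1.5178i


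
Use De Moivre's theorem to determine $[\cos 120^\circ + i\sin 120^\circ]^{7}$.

By De Moivre: z^n = r^n(cos(nθ) + i sin(nθ))
= 1^7(cos(7*120°) + i sin(7*120°))
= 1(cos 120° + i sin 120°)
= -1/2 + (sqrt(3)/2)i


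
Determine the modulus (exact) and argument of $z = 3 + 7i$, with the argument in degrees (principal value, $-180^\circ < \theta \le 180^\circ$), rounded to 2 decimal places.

|z| = sqrt(3^2 + 7^2) = sqrt(58)
arg(z) = arctan(b/a) = arctan(7/3) (quadrant-adjusted) = 66.80°


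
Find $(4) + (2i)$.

(4 + 0) + (0 + 2)i = 4 + 2i


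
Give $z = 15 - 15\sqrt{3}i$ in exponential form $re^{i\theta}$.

r = |z| = sqrt((15)^2 + (-15*sqrt(3))^2) = sqrt(225 + 675) = sqrt(900) = 30
θ = arctan(b/a) = arctan(-25.9808/15) (quadrant-adjusted) = -60° = -π/3
z = 30e^(-i*π/3)


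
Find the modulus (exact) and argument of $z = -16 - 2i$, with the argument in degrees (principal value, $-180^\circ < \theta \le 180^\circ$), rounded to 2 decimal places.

|z| = sqrt((-16)^2 + (-2)^2) = sqrt(260)
arg(z) = arctan(b/a) = arctan(-2/-16) (quadrant-adjusted) = -172.87°


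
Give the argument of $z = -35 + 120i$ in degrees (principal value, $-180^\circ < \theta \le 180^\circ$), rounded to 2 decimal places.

θ = arctan(b/a) = arctan(120/-35) (quadrant-adjusted) = 106.26°


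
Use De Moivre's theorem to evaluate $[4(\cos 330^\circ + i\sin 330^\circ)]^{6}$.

By De Moivre: z^n = r^n(cos(nθ) + i sin(nθ))
= 4^6(cos(6*330°) + i sin(6*330°))
= 4096(cos 180° + i sin 180°)
= -4096


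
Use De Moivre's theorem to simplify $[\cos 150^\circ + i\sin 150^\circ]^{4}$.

By De Moivre: z^n = r^n(cos(nθ) + i sin(nθ))
= 1^4(cos(4*150°) + i sin(4*150°))
= 1(cos 240° + i sin 240°)
= -1/2 - (sqrt(3)/2)i


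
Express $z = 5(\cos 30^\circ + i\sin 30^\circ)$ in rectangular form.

a = r cos θ = 5 * sqrt(3)/2 = 5*sqrt(3)/2
b = r sin θ = 5 * 1/2 = 5/2
z = 5*sqrt(3)/2 + (5/2)i


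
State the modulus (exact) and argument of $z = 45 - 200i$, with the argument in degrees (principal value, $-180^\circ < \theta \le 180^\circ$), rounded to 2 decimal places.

|z| = sqrt(45^2 + (-200)^2) = 205
arg(z) = arctan(b/a) = arctan(-200/45) (quadrant-adjusted) = -77.32°


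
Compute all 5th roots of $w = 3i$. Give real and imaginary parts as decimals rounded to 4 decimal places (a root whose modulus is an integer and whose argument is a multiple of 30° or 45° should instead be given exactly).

|w| = 3, arg(w) = 90°
Root modulus = 3^(1/5) ≈ 1.245731
Root arguments: θ_k = (90° + 360°k)/5 for k = 0, 1, ..., 4
Compute each root as (root modulus)(cos θ_k + i sin θ_k) using full-precision intermediates, then round to 4 decimal places.
Roots: 1.1848 + 0.3850i, 1.2457i, -1.1848 + 0.3850i, -0.7322 - 1.0078i, 0.7322 - 1.0078i


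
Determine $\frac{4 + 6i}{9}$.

Divisor is real, so divide each part by 9:
= 4/9 + (2/3)i


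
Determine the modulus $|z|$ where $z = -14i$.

|z| = sqrt(a^2 + b^2) = sqrt(0^2 + (-14)^2) = sqrt(196) = 14


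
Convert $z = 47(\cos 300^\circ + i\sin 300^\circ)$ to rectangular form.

a = r cos θ = 47 * 1/2 = 47/2
b = r sin θ = 47 * -sqrt(3)/2 = -47*sqrt(3)/2
z = 47/2 - (47*sqrt(3)/2)i


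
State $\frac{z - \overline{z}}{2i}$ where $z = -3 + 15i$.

z - conjugate(z) = 2bi
(z - conjugate(z))/(2i) = 2bi/(2i) = b = 15


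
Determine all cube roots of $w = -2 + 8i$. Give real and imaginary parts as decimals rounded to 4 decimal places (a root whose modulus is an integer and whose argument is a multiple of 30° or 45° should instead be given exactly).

|w| = sqrt(68) ≈ 8.246211, arg(w) ≈ 104.036243°
Root modulus = sqrt(68)^(1/3) ≈ 2.020311
Root arguments: θ_k = (arg(w) + 360°k)/3 for k = 0, 1, ..., 2
Compute each root as (root modulus)(cos θ_k + i sin θ_k) using full-precision intermediates, then round to 4 decimal places.
Roots: 1.6614 + 1.1495i, -1.8262 + 0.8641i, 0.1648 - 2.0136i


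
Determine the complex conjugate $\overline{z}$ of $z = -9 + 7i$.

If z = a + bi, then conjugate(z) = a - bi
conjugate(-9 + 7i) = -9 - 7i


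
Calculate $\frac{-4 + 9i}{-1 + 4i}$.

Multiply numerator and denominator by conjugate (-1 - 4i):
= (-4 + 9i)(-1 - 4i) / ((-1)^2 + 4^2)
= (40 + 7i) / 17
= 40/17 + (7/17)i


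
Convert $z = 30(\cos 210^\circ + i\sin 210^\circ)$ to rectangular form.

a = r cos θ = 30 * -sqrt(3)/2 = -15*sqrt(3)
b = r sin θ = 30 * -1/2 = -15
z = -15*sqrt(3) - 15i


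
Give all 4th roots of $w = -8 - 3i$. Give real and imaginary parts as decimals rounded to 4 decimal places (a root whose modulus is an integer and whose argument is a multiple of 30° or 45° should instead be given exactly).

|w| = sqrt(73) ≈ 8.544004, arg(w) ≈ 200.556045°
Root modulus = sqrt(73)^(1/4) ≈ 1.709682
Root arguments: θ_k = (arg(w) + 360°k)/4 for k = 0, 1, ..., 3
Compute each root as (root modulus)(cos θ_k + i sin θ_k) using full-precision intermediates, then round to 4 decimal places.
Roots: 1.0958 + 1.3124i, -1.3124 + 1.0958i, -1.0958 - 1.3124i, 1.3124 - 1.0958i


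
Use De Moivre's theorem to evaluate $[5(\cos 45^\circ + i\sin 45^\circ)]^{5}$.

By De Moivre: z^n = r^n(cos(nθ) + i sin(nθ))
= 5^5(cos(5*45°) + i sin(5*45°))
= 3125(cos 225° + i sin 225°)
= -3125*sqrt(2)/2 - (3125*sqrt(2)/2)i


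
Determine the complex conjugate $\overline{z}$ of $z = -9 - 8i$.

If z = a + bi, then conjugate(z) = a - bi
conjugate(-9 - 8i) = -9 + 8i


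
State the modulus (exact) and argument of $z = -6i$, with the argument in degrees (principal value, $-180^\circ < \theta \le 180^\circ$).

|z| = sqrt(0^2 + (-6)^2) = 6
a = 0 and b < 0, so z lies on the negative imaginary axis: arg(z) = -90°


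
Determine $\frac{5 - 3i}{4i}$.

Multiply numerator and denominator by conjugate (-4i):
= (5 - 3i)(-4i) / (0^2 + 4^2)
= (-12 - 20i) / 16
Divide through by 4: (-3 - 5i) / 4
= -3/4 - (5/4)i


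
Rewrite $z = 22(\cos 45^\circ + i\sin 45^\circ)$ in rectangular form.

a = r cos θ = 22 * sqrt(2)/2 = 11*sqrt(2)
b = r sin θ = 22 * sqrt(2)/2 = 11*sqrt(2)
z = 11*sqrt(2) + 11*sqrt(2)i


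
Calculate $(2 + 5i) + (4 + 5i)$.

(2 + 4) + (5 + 5)i = 6 + 10i


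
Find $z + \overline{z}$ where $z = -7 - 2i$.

z + conjugate(z) = (a + bi) + (a - bi) = 2a
= 2 * (-7) = -14


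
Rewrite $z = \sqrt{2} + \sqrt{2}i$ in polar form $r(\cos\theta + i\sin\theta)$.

r = |z| = sqrt(a^2 + b^2) = sqrt((sqrt(2))^2 + (sqrt(2))^2) = sqrt(2 + 2) = sqrt(4) = 2
θ = arctan(b/a) = arctan(1.4142/1.4142) (quadrant-adjusted) = 45°
z = 2(cos 45° + i sin 45°)


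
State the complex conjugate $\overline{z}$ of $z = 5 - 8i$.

If z = a + bi, then conjugate(z) = a - bi
conjugate(5 - 8i) = 5 + 8i


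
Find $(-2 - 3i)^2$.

(a + bi)^2 = a^2 - b^2 + 2abi
= (-2)^2 - (-3)^2 + 2*(-2)*(-3)i
= -5 + 12i


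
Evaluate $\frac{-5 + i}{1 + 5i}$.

Multiply numerator and denominator by conjugate (1 - 5i):
= (-5 + i)(1 - 5i) / (1^2 + 5^2)
= (26i) / 26
= i


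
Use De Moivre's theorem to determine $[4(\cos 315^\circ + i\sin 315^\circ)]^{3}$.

By De Moivre: z^n = r^n(cos(nθ) + i sin(nθ))
= 4^3(cos(3*315°) + i sin(3*315°))
= 64(cos 225° + i sin 225°)
= -32*sqrt(2) - 32*sqrt(2)i


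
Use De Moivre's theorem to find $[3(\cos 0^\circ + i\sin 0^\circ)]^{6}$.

By De Moivre: z^n = r^n(cos(nθ) + i sin(nθ))
= 3^6(cos(6*0°) + i sin(6*0°))
= 729(cos 0° + i sin 0°)
= 729


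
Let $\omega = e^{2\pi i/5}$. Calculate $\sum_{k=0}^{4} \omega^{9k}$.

Let ζ = ω^9 = e^(2πi·9/5). Since 5 ∤ 9, ζ ≠ 1.
Sum = Σ_{k=0}^{4} ζ^k = (ζ^5 - 1)/(ζ - 1) = (ω^{9·5} - 1)/(ζ - 1) = (1 - 1)/(ζ - 1) = 0


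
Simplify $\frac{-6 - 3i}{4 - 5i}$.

Multiply numerator and denominator by conjugate (4 + 5i):
= (-6 - 3i)(4 + 5i) / (4^2 + (-5)^2)
= (-9 - 42i) / 41
= -9/41 - (42/41)i


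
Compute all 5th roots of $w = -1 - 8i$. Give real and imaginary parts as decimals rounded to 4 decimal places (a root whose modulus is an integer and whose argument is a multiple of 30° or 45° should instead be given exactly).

|w| = sqrt(65) ≈ 8.062258, arg(w) ≈ 262.874984°
Root modulus = sqrt(65)^(1/5) ≈ 1.518068
Root arguments: θ_k = (arg(w) + 360°k)/5 for k = 0, 1, ..., 4
Compute each root as (root modulus)(cos θ_k + i sin θ_k) using full-precision intermediates, then round to 4 decimal places.
Roots: 0.9226 + 1.2056i, -0.8615 + 1.2500i, -1.4550 - 0.4331i, -0.0378 - 1.5176i, 1.4317 - 0.5049i


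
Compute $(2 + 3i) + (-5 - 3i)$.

(2 + (-5)) + (3 + (-3))i = -3


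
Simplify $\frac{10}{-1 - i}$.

Multiply numerator and denominator by conjugate (-1 + i):
= (10)(-1 + i) / ((-1)^2 + (-1)^2)
= (-10 + 10i) / 2
= -5 + 5i


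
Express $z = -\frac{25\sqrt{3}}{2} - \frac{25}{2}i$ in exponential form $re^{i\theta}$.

r = |z| = sqrt((-25*sqrt(3)/2)^2 + (-25/2)^2) = sqrt(1875/4 + 625/4) = sqrt(625) = 25
θ = arctan(b/a) = arctan(-12.5/-21.6506) (quadrant-adjusted) = -150° = -5π/6
z = 25e^(-i*5π/6)


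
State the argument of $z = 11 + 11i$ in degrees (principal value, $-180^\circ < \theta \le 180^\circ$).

θ = arctan(b/a) = arctan(11/11) (quadrant-adjusted) = 45°


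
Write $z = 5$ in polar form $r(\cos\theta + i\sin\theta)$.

r = |z| = sqrt(a^2 + b^2) = sqrt((5)^2 + (0)^2) = sqrt(25 + 0) = sqrt(25) = 5
b = 0 and a > 0, so z lies on the positive real axis: θ = 0°
z = 5(cos 0° + i sin 0°)


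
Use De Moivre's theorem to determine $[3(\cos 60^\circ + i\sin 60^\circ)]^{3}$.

By De Moivre: z^n = r^n(cos(nθ) + i sin(nθ))
= 3^3(cos(3*60°) + i sin(3*60°))
= 27(cos 180° + i sin 180°)
= -27


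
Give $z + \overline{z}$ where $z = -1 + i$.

z + conjugate(z) = (a + bi) + (a - bi) = 2a
= 2 * (-1) = -2


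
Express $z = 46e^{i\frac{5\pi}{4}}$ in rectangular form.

a = r cos θ = 46 * -sqrt(2)/2 = -23*sqrt(2)
b = r sin θ = 46 * -sqrt(2)/2 = -23*sqrt(2)
z = -23*sqrt(2) - 23*sqrt(2)i


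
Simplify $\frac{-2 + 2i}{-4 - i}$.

Multiply numerator and denominator by conjugate (-4 + i):
= (-2 + 2i)(-4 + i) / ((-4)^2 + (-1)^2)
= (6 - 10i) / 17
= 6/17 - (10/17)i


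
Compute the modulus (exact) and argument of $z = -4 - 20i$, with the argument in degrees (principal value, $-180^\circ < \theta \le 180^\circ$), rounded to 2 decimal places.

|z| = sqrt((-4)^2 + (-20)^2) = sqrt(416)
arg(z) = arctan(b/a) = arctan(-20/-4) (quadrant-adjusted) = -101.31°


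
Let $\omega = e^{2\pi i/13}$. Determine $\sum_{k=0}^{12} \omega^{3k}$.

Let ζ = ω^3 = e^(2πi·3/13). Since 13 ∤ 3, ζ ≠ 1.
Sum = Σ_{k=0}^{12} ζ^k = (ζ^13 - 1)/(ζ - 1) = (ω^{3·13} - 1)/(ζ - 1) = (1 - 1)/(ζ - 1) = 0


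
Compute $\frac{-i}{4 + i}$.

Multiply numerator and denominator by conjugate (4 - i):
= (-i)(4 - i) / (4^2 + 1^2)
= (-1 - 4i) / 17
= -1/17 - (4/17)i


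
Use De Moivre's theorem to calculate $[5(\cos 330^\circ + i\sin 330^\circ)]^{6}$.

By De Moivre: z^n = r^n(cos(nθ) + i sin(nθ))
= 5^6(cos(6*330°) + i sin(6*330°))
= 15625(cos 180° + i sin 180°)
= -15625


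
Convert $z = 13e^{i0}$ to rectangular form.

a = r cos θ = 13 * 1 = 13
b = r sin θ = 13 * 0 = 0
z = 13


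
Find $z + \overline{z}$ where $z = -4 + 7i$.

z + conjugate(z) = (a + bi) + (a - bi) = 2a
= 2 * (-4) = -8


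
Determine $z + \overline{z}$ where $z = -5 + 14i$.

z + conjugate(z) = (a + bi) + (a - bi) = 2a
= 2 * (-5) = -10


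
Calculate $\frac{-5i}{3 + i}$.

Multiply numerator and denominator by conjugate (3 - i):
= (-5i)(3 - i) / (3^2 + 1^2)
= (-5 - 15i) / 10
Divide through by 5: (-1 - 3i) / 2
= -1/2 - (3/2)i


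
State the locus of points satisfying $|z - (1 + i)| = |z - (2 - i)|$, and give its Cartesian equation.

|z - z1| = |z - z2| means z is equidistant from z1 and z2,
i.e. the perpendicular bisector of the segment from (1, 1) to (2, -1) (midpoint (3/2, 0)).
With z = x + yi, square both sides:
(x - 1)^2 + (y - 1)^2 = (x - 2)^2 + (y - (-1))^2
The x^2 and y^2 terms cancel: 2x + (-4)y = 5 - 2 = 3
Simplify: 2x - 4y = 3
Locus: Perpendicular bisector of the segment from (1, 1) to (2, -1): the line 2x - 4y = 3


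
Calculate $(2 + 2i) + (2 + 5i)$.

(2 + 2) + (2 + 5)i = 4 + 7i


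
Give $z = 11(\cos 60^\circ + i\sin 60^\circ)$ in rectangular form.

a = r cos θ = 11 * 1/2 = 11/2
b = r sin θ = 11 * sqrt(3)/2 = 11*sqrt(3)/2
z = 11/2 + (11*sqrt(3)/2)i


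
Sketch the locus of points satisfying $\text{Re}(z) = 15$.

Re(z) = x where z = x + yi; the equation x = 15 is satisfied by all points with that x-coordinate
Locus: Vertical line x = 15


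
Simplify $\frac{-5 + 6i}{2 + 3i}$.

Multiply numerator and denominator by conjugate (2 - 3i):
= (-5 + 6i)(2 - 3i) / (2^2 + 3^2)
= (8 + 27i) / 13
= 8/13 + (27/13)i


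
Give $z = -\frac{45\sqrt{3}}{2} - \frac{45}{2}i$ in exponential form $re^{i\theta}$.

r = |z| = sqrt((-45*sqrt(3)/2)^2 + (-45/2)^2) = sqrt(6075/4 + 2025/4) = sqrt(2025) = 45
θ = arctan(b/a) = arctan(-22.5/-38.9711) (quadrant-adjusted) = -150° = -5π/6
z = 45e^(-i*5π/6)


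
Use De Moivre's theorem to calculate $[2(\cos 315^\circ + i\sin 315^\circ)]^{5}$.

By De Moivre: z^n = r^n(cos(nθ) + i sin(nθ))
= 2^5(cos(5*315°) + i sin(5*315°))
= 32(cos 135° + i sin 135°)
= -16*sqrt(2) + 16*sqrt(2)i


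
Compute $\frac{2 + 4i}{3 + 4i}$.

Multiply numerator and denominator by conjugate (3 - 4i):
= (2 + 4i)(3 - 4i) / (3^2 + 4^2)
= (22 + 4i) / 25
= 22/25 + (4/25)i


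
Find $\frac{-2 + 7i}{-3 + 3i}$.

Multiply numerator and denominator by conjugate (-3 - 3i):
= (-2 + 7i)(-3 - 3i) / ((-3)^2 + 3^2)
= (27 - 15i) / 18
Divide through by 3: (9 - 5i) / 6
= 3/2 - (5/6)i


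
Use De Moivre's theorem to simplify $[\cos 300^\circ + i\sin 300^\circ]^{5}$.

By De Moivre: z^n = r^n(cos(nθ) + i sin(nθ))
= 1^5(cos(5*300°) + i sin(5*300°))
= 1(cos 60° + i sin 60°)
= 1/2 + (sqrt(3)/2)i


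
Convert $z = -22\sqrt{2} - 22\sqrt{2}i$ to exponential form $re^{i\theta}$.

r = |z| = sqrt((-22*sqrt(2))^2 + (-22*sqrt(2))^2) = sqrt(968 + 968) = sqrt(1936) = 44
θ = arctan(b/a) = arctan(-31.1127/-31.1127) (quadrant-adjusted) = 225° = 5π/4
z = 44e^(i*5π/4)


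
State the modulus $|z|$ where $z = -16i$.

|z| = sqrt(a^2 + b^2) = sqrt(0^2 + (-16)^2) = sqrt(256) = 16


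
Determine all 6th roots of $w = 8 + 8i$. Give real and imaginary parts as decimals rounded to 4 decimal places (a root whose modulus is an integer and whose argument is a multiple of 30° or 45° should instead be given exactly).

|w| = sqrt(128) ≈ 11.313708, arg(w) = 45°
Root modulus = sqrt(128)^(1/6) ≈ 1.498307
Root arguments: θ_k = (45° + 360°k)/6 for k = 0, 1, ..., 5
Compute each root as (root modulus)(cos θ_k + i sin θ_k) using full-precision intermediates, then round to 4 decimal places.
Roots: 1.4855 + 0.1956i, 0.5734 + 1.3843i, -0.9121 + 1.1887i, -1.4855 - 0.1956i, -0.5734 - 1.3843i, 0.9121 - 1.1887i
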